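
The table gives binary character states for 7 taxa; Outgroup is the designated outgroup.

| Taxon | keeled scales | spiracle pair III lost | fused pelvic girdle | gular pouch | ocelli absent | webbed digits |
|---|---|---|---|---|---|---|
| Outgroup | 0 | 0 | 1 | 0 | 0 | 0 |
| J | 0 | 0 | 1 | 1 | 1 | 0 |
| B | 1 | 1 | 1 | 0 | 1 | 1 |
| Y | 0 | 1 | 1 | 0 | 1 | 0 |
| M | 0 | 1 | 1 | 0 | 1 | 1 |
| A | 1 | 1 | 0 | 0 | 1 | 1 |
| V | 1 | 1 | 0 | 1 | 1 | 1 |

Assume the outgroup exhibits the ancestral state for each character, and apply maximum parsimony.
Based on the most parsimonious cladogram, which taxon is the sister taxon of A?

V

Character polarity is set by the outgroup: the derived state is whichever differs from the outgroup's state, so for fused pelvic girdle the derived state is '0', and for the remaining characters it is '1'.
keeled scales (derived state '1') is shared by A, B, and V — a synapomorphy uniting that clade.
spiracle pair III lost: derived state '1' in A, B, M, V, and Y only — synapomorphy for {A, B, M, V, Y}.
fused pelvic girdle: derived state '0' in A and V only — synapomorphy for {A, V}.
gular pouch groups J and V, which is incompatible with the clades supported by the remaining characters; treating it as convergent (homoplasy) costs fewer steps than any alternative tree.
All ingroup taxa share the derived state '1' for ocelli absent; it defines the ingroup but does not resolve relationships within it.
Only A, B, M, and V show the derived state '1' for webbed digits, supporting them as a clade.
Most parsimonious ingroup topology: (J,(((B,(A,V)),M),Y)).
A and V form a cherry on this tree, so they are sister taxa.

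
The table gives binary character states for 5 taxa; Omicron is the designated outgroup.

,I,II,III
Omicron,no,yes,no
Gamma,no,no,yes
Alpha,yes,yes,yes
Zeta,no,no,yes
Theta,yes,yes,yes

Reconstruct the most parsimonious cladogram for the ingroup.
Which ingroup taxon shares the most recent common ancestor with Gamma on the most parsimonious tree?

Character polarity is set by the outgroup: the derived state is whichever differs from the outgroup's state, so for II the derived state is 'no', and for the remaining characters it is 'yes'.
I (derived state 'yes') is shared by Alpha and Theta — a synapomorphy uniting that clade.
II (derived state 'no') is shared by Gamma and Zeta — a synapomorphy uniting that clade.
All ingroup taxa share the derived state 'yes' for III; it defines the ingroup but does not resolve relationships within it.
Most parsimonious ingroup topology: ((Gamma,Zeta),(Alpha,Theta)).
Gamma and Zeta form a cherry on this tree, so they are sister taxa.

Zeta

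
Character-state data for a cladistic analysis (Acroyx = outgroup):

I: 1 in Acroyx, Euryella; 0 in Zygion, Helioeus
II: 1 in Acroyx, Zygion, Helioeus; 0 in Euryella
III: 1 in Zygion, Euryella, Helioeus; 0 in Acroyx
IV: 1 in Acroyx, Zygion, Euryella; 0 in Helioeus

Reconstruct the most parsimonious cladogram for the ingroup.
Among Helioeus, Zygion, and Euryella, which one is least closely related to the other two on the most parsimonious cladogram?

Euryella

Character polarity is set by the outgroup: the derived state is whichever differs from the outgroup's state, so for I, II, IV the derived state is '0', and for the remaining characters it is '1'.
I: derived state '0' in Helioeus and Zygion only — synapomorphy for {Helioeus, Zygion}.
II (derived state '0') is unique to Euryella (autapomorphy; uninformative for grouping).
III (derived state '1') is shared by all ingroup taxa — unites the whole ingroup.
IV: derived state '0' in Helioeus only — an autapomorphy, so it tells us nothing about relationships among taxa.
Most parsimonious ingroup topology: ((Zygion,Helioeus),Euryella).
Helioeus and Zygion share a more recent common ancestor with each other than either does with Euryella, so Euryella is the least closely related of the three.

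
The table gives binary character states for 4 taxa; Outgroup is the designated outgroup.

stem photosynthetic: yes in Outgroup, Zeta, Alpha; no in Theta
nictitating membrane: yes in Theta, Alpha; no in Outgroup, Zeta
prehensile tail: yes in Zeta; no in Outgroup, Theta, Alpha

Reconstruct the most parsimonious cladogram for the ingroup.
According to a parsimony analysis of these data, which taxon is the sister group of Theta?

Alpha

Character polarity is set by the outgroup: the derived state is whichever differs from the outgroup's state, so for stem photosynthetic the derived state is 'no', and for the remaining characters it is 'yes'.
stem photosynthetic: derived state 'no' in Theta only — an autapomorphy, so it tells us nothing about relationships among taxa.
nictitating membrane: derived state 'yes' in Alpha and Theta only — synapomorphy for {Alpha, Theta}.
prehensile tail: derived state 'yes' in Zeta only — an autapomorphy, so it tells us nothing about relationships among taxa.
Most parsimonious ingroup topology: (Zeta,(Theta,Alpha)).
Theta and Alpha form a cherry on this tree, so they are sister taxa.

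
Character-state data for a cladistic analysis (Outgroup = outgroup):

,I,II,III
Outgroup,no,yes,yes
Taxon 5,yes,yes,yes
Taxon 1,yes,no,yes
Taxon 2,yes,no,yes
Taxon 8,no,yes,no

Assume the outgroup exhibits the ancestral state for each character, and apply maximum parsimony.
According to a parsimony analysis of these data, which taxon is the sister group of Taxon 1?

Character polarity is set by the outgroup: the derived state is whichever differs from the outgroup's state, so for II, III the derived state is 'no', and for the remaining characters it is 'yes'.
Only Taxon 1, Taxon 2, and Taxon 5 show the derived state 'yes' for I, supporting them as a clade.
II: derived state 'no' in Taxon 1 and Taxon 2 only — synapomorphy for {Taxon 1, Taxon 2}.
III: derived state 'no' in Taxon 8 only — an autapomorphy, so it tells us nothing about relationships among taxa.
Most parsimonious ingroup topology: ((Taxon 5,(Taxon 1,Taxon 2)),Taxon 8).
Taxon 1 and Taxon 2 form a cherry on this tree, so they are sister taxa.

Taxon 2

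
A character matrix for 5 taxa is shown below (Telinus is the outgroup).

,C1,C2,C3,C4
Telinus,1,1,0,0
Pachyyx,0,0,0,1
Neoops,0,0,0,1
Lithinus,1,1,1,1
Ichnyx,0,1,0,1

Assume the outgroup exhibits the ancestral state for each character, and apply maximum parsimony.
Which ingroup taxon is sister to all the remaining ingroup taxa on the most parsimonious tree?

Character polarity is set by the outgroup: the derived state is whichever differs from the outgroup's state, so for C1, C2 the derived state is '0', and for the remaining characters it is '1'.
C1 (derived state '0') is shared by Ichnyx, Neoops, and Pachyyx — a synapomorphy uniting that clade.
C2 (derived state '0') is shared by Neoops and Pachyyx — a synapomorphy uniting that clade.
C3 (derived state '1') is unique to Lithinus (autapomorphy; uninformative for grouping).
All ingroup taxa share the derived state '1' for C4; it defines the ingroup but does not resolve relationships within it.
Most parsimonious ingroup topology: (Lithinus,((Neoops,Pachyyx),Ichnyx)).
Lithinus is sister to the clade containing all other ingroup taxa, so it is the earliest-diverging (most basal) ingroup lineage.

Lithinus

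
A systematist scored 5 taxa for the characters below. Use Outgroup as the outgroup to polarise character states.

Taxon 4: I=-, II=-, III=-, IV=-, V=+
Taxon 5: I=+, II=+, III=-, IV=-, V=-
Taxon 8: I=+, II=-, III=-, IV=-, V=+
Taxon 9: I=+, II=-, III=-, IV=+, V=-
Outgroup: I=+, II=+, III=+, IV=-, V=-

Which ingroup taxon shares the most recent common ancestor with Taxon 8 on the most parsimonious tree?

Taxon 4

Character polarity is set by the outgroup: the derived state is whichever differs from the outgroup's state, so for I, II, III the derived state is '-', and for the remaining characters it is '+'.
I: derived state '-' in Taxon 4 only — an autapomorphy, so it tells us nothing about relationships among taxa.
II: derived state '-' in Taxon 4, Taxon 8, and Taxon 9 only — synapomorphy for {Taxon 4, Taxon 8, Taxon 9}.
III (derived state '-') is shared by all ingroup taxa — unites the whole ingroup.
IV: derived state '+' in Taxon 9 only — an autapomorphy, so it tells us nothing about relationships among taxa.
Only Taxon 4 and Taxon 8 show the derived state '+' for V, supporting them as a clade.
Most parsimonious ingroup topology: (Taxon 5,((Taxon 8,Taxon 4),Taxon 9)).
Taxon 8 and Taxon 4 form a cherry on this tree, so they are sister taxa.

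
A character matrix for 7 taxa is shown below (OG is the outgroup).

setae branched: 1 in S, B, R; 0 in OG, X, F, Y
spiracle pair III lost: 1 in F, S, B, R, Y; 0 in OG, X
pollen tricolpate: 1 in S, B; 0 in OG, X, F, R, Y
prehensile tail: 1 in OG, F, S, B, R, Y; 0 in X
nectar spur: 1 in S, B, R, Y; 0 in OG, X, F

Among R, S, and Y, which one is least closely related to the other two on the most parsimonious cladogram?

Character polarity is set by the outgroup: the derived state is whichever differs from the outgroup's state, so for prehensile tail the derived state is '0', and for the remaining characters it is '1'.
Only B, R, and S show the derived state '1' for setae branched, supporting them as a clade.
spiracle pair III lost (derived state '1') is shared by B, F, R, S, and Y — a synapomorphy uniting that clade.
pollen tricolpate (derived state '1') is shared by B and S — a synapomorphy uniting that clade.
prehensile tail: derived state '0' in X only — an autapomorphy, so it tells us nothing about relationships among taxa.
nectar spur: derived state '1' in B, R, S, and Y only — synapomorphy for {B, R, S, Y}.
Most parsimonious ingroup topology: (X,(F,(((S,B),R),Y))).
R and S share a more recent common ancestor with each other than either does with Y, so Y is the least closely related of the three.

Y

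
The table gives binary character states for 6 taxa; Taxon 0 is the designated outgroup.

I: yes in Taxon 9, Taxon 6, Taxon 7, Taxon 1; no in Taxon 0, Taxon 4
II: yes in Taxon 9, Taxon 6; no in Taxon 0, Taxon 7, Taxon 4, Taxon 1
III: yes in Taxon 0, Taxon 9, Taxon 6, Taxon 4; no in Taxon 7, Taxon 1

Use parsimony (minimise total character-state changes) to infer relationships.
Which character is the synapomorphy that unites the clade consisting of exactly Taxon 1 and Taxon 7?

III

Character polarity is set by the outgroup: the derived state is whichever differs from the outgroup's state, so for III the derived state is 'no', and for the remaining characters it is 'yes'.
I: derived state 'yes' in Taxon 1, Taxon 6, Taxon 7, and Taxon 9 only — synapomorphy for {Taxon 1, Taxon 6, Taxon 7, Taxon 9}.
II: derived state 'yes' in Taxon 6 and Taxon 9 only — synapomorphy for {Taxon 6, Taxon 9}.
Only Taxon 1 and Taxon 7 show the derived state 'no' for III, supporting them as a clade.
Most parsimonious ingroup topology: (((Taxon 9,Taxon 6),(Taxon 7,Taxon 1)),Taxon 4).
The clade {Taxon 1, Taxon 7} is supported by III: its derived state 'no' occurs in exactly those taxa and in no other taxon (including the outgroup).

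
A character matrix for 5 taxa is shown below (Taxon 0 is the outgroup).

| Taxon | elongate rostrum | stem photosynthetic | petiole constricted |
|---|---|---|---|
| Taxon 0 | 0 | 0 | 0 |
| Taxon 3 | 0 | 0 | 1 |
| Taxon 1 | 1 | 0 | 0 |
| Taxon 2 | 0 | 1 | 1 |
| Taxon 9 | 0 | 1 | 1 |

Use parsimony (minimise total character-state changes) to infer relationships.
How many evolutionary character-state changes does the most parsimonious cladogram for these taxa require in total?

The outgroup has state '0' for every character, so '1' is the derived state throughout.
elongate rostrum (derived state '1') is unique to Taxon 1 (autapomorphy; uninformative for grouping).
stem photosynthetic (derived state '1') is shared by Taxon 2 and Taxon 9 — a synapomorphy uniting that clade.
petiole constricted: derived state '1' in Taxon 2, Taxon 3, and Taxon 9 only — synapomorphy for {Taxon 2, Taxon 3, Taxon 9}.
Most parsimonious ingroup topology: ((Taxon 3,(Taxon 2,Taxon 9)),Taxon 1).
Changes per character on this tree: elongate rostrum: 1; stem photosynthetic: 1; petiole constricted: 1.
Total = 3.

3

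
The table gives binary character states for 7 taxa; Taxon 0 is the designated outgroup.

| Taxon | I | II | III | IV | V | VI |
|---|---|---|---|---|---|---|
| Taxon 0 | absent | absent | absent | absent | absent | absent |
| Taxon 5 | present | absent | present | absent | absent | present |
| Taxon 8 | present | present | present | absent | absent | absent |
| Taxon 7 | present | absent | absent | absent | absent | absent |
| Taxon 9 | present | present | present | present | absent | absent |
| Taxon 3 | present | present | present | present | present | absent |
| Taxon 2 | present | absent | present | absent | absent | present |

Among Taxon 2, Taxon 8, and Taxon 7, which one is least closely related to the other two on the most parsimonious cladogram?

Taxon 7

The outgroup has state 'absent' for every character, so 'present' is the derived state throughout.
All ingroup taxa share the derived state 'present' for I; it defines the ingroup but does not resolve relationships within it.
II (derived state 'present') is shared by Taxon 3, Taxon 8, and Taxon 9 — a synapomorphy uniting that clade.
Only Taxon 2, Taxon 3, Taxon 5, Taxon 8, and Taxon 9 show the derived state 'present' for III, supporting them as a clade.
IV: derived state 'present' in Taxon 3 and Taxon 9 only — synapomorphy for {Taxon 3, Taxon 9}.
V: derived state 'present' in Taxon 3 only — an autapomorphy, so it tells us nothing about relationships among taxa.
VI: derived state 'present' in Taxon 2 and Taxon 5 only — synapomorphy for {Taxon 2, Taxon 5}.
Most parsimonious ingroup topology: (((Taxon 5,Taxon 2),(Taxon 8,(Taxon 9,Taxon 3))),Taxon 7).
Taxon 2 and Taxon 8 share a more recent common ancestor with each other than either does with Taxon 7, so Taxon 7 is the least closely related of the three.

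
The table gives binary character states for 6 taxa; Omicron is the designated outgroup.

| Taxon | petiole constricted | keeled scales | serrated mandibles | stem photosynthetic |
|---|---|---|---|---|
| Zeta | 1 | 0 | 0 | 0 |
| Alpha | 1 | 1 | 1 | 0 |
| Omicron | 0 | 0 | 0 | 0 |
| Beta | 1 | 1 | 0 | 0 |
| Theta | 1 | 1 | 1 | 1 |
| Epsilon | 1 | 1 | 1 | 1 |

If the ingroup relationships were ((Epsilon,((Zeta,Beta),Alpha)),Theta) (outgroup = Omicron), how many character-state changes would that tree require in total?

Map each character onto ((Epsilon,((Zeta,Beta),Alpha)),Theta) (rooted by Omicron) and count the minimum state changes it requires (Fitch parsimony):
petiole constricted: 1; keeled scales: 2; serrated mandibles: 2; stem photosynthetic: 2.
Total tree length = 7.

7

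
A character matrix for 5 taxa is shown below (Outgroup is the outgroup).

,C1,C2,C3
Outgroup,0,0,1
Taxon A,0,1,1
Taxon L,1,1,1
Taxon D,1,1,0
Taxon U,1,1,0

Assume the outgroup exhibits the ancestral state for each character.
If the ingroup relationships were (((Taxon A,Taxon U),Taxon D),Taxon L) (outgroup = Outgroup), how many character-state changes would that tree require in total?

5

Map each character onto (((Taxon A,Taxon U),Taxon D),Taxon L) (rooted by Outgroup) and count the minimum state changes it requires (Fitch parsimony):
C1: 2; C2: 1; C3: 2.
Total tree length = 5.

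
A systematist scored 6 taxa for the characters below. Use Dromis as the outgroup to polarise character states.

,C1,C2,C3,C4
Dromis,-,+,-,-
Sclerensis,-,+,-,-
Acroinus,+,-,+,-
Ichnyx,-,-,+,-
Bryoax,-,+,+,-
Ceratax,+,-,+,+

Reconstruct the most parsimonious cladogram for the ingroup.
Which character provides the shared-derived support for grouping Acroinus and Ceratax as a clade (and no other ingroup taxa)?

C1

Character polarity is set by the outgroup: the derived state is whichever differs from the outgroup's state, so for C2 the derived state is '-', and for the remaining characters it is '+'.
C1: derived state '+' in Acroinus and Ceratax only — synapomorphy for {Acroinus, Ceratax}.
C2 (derived state '-') is shared by Acroinus, Ceratax, and Ichnyx — a synapomorphy uniting that clade.
C3 (derived state '+') is shared by Acroinus, Bryoax, Ceratax, and Ichnyx — a synapomorphy uniting that clade.
C4: derived state '+' in Ceratax only — an autapomorphy, so it tells us nothing about relationships among taxa.
Most parsimonious ingroup topology: (Sclerensis,(((Ceratax,Acroinus),Ichnyx),Bryoax)).
The clade {Acroinus, Ceratax} is supported by C1: its derived state '+' occurs in exactly those taxa and in no other taxon (including the outgroup).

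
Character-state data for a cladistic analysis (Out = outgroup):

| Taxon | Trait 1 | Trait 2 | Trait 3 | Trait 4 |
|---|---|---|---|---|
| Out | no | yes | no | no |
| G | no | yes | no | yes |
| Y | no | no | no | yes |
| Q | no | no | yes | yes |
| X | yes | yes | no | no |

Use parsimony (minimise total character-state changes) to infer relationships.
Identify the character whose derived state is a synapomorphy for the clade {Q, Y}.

Trait 2

Character polarity is set by the outgroup: the derived state is whichever differs from the outgroup's state, so for Trait 2 the derived state is 'no', and for the remaining characters it is 'yes'.
Trait 1 (derived state 'yes') is unique to X (autapomorphy; uninformative for grouping).
Only Q and Y show the derived state 'no' for Trait 2, supporting them as a clade.
Trait 3: derived state 'yes' in Q only — an autapomorphy, so it tells us nothing about relationships among taxa.
Trait 4: derived state 'yes' in G, Q, and Y only — synapomorphy for {G, Q, Y}.
Most parsimonious ingroup topology: ((G,(Y,Q)),X).
The clade {Q, Y} is supported by Trait 2: its derived state 'no' occurs in exactly those taxa and in no other taxon (including the outgroup).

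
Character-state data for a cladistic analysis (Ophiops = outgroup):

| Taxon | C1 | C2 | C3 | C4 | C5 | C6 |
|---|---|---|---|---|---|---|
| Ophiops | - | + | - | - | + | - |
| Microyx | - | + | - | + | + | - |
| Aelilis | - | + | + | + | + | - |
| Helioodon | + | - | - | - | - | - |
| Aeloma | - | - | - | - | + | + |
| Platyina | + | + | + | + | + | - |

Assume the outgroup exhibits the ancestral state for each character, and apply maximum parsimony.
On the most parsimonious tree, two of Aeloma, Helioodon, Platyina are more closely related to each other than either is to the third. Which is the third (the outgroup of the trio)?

Platyina

Character polarity is set by the outgroup: the derived state is whichever differs from the outgroup's state, so for C2, C5 the derived state is '-', and for the remaining characters it is '+'.
C1 groups Helioodon and Platyina, which is incompatible with the clades supported by the remaining characters; treating it as convergent (homoplasy) costs fewer steps than any alternative tree.
Only Aeloma and Helioodon show the derived state '-' for C2, supporting them as a clade.
Only Aelilis and Platyina show the derived state '+' for C3, supporting them as a clade.
C4 (derived state '+') is shared by Aelilis, Microyx, and Platyina — a synapomorphy uniting that clade.
C5: derived state '-' in Helioodon only — an autapomorphy, so it tells us nothing about relationships among taxa.
C6 (derived state '+') is unique to Aeloma (autapomorphy; uninformative for grouping).
Most parsimonious ingroup topology: ((Microyx,(Aelilis,Platyina)),(Aeloma,Helioodon)).
Aeloma and Helioodon share a more recent common ancestor with each other than either does with Platyina, so Platyina is the least closely related of the three.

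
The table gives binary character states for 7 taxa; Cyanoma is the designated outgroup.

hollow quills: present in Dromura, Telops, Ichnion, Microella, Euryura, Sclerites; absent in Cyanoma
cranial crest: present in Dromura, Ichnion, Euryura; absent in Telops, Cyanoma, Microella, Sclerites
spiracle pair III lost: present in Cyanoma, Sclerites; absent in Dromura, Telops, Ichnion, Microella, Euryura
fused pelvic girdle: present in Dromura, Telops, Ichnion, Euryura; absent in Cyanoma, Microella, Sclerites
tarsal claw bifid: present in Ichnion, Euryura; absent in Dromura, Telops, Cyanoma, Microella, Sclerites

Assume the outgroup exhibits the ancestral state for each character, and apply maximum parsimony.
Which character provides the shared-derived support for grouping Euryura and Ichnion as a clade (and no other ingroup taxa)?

tarsal claw bifid

Character polarity is set by the outgroup: the derived state is whichever differs from the outgroup's state, so for spiracle pair III lost the derived state is 'absent', and for the remaining characters it is 'present'.
hollow quills (derived state 'present') is shared by all ingroup taxa — unites the whole ingroup.
cranial crest (derived state 'present') is shared by Dromura, Euryura, and Ichnion — a synapomorphy uniting that clade.
spiracle pair III lost (derived state 'absent') is shared by Dromura, Euryura, Ichnion, Microella, and Telops — a synapomorphy uniting that clade.
fused pelvic girdle: derived state 'present' in Dromura, Euryura, Ichnion, and Telops only — synapomorphy for {Dromura, Euryura, Ichnion, Telops}.
tarsal claw bifid: derived state 'present' in Euryura and Ichnion only — synapomorphy for {Euryura, Ichnion}.
Most parsimonious ingroup topology: ((Microella,((Dromura,(Ichnion,Euryura)),Telops)),Sclerites).
The clade {Euryura, Ichnion} is supported by tarsal claw bifid: its derived state 'present' occurs in exactly those taxa and in no other taxon (including the outgroup).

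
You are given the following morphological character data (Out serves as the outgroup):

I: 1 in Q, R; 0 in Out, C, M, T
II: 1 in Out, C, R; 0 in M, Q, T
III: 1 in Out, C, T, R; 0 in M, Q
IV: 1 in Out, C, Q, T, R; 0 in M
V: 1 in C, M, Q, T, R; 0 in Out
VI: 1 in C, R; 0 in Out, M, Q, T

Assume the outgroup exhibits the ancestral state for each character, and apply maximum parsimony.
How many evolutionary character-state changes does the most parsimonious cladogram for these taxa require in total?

7

Character polarity is set by the outgroup: the derived state is whichever differs from the outgroup's state, so for II, III, IV the derived state is '0', and for the remaining characters it is '1'.
I groups Q and R, which is incompatible with the clades supported by the remaining characters; treating it as convergent (homoplasy) costs fewer steps than any alternative tree.
II: derived state '0' in M, Q, and T only — synapomorphy for {M, Q, T}.
III: derived state '0' in M and Q only — synapomorphy for {M, Q}.
IV: derived state '0' in M only — an autapomorphy, so it tells us nothing about relationships among taxa.
V (derived state '1') is shared by all ingroup taxa — unites the whole ingroup.
VI (derived state '1') is shared by C and R — a synapomorphy uniting that clade.
Most parsimonious ingroup topology: ((C,R),((M,Q),T)).
Changes per character on this tree: I: 2; II: 1; III: 1; IV: 1; V: 1; VI: 1.
Total = 7.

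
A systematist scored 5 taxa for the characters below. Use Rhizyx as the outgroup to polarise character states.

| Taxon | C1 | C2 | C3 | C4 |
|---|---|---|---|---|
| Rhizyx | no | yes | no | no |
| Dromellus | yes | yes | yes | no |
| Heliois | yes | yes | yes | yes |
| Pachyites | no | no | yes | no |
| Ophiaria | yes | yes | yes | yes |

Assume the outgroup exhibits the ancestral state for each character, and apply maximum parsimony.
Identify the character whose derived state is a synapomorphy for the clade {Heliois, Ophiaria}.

C4

Character polarity is set by the outgroup: the derived state is whichever differs from the outgroup's state, so for C2 the derived state is 'no', and for the remaining characters it is 'yes'.
Only Dromellus, Heliois, and Ophiaria show the derived state 'yes' for C1, supporting them as a clade.
C2 (derived state 'no') is unique to Pachyites (autapomorphy; uninformative for grouping).
C3 (derived state 'yes') is shared by all ingroup taxa — unites the whole ingroup.
C4 (derived state 'yes') is shared by Heliois and Ophiaria — a synapomorphy uniting that clade.
Most parsimonious ingroup topology: ((Dromellus,(Heliois,Ophiaria)),Pachyites).
The clade {Heliois, Ophiaria} is supported by C4: its derived state 'yes' occurs in exactly those taxa and in no other taxon (including the outgroup).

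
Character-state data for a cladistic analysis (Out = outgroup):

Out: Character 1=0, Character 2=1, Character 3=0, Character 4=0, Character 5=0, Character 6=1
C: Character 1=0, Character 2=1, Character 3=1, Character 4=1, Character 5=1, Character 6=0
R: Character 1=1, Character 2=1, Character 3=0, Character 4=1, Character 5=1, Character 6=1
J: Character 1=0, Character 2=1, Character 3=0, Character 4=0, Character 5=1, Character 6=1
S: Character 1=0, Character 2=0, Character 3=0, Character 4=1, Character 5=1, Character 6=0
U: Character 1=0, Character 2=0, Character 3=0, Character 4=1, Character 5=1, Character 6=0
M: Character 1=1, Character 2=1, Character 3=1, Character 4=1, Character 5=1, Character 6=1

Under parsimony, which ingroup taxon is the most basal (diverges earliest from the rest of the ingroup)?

J

Character polarity is set by the outgroup: the derived state is whichever differs from the outgroup's state, so for Character 2, Character 6 the derived state is '0', and for the remaining characters it is '1'.
Character 1 (derived state '1') is shared by M and R — a synapomorphy uniting that clade.
Only S and U show the derived state '0' for Character 2, supporting them as a clade.
Character 3 (state '1') occurs in C and M but conflicts with the nesting implied by the other characters — most parsimoniously interpreted as homoplasy.
Character 4: derived state '1' in C, M, R, S, and U only — synapomorphy for {C, M, R, S, U}.
All ingroup taxa share the derived state '1' for Character 5; it defines the ingroup but does not resolve relationships within it.
Only C, S, and U show the derived state '0' for Character 6, supporting them as a clade.
Most parsimonious ingroup topology: (((C,(S,U)),(R,M)),J).
J is sister to the clade containing all other ingroup taxa, so it is the earliest-diverging (most basal) ingroup lineage.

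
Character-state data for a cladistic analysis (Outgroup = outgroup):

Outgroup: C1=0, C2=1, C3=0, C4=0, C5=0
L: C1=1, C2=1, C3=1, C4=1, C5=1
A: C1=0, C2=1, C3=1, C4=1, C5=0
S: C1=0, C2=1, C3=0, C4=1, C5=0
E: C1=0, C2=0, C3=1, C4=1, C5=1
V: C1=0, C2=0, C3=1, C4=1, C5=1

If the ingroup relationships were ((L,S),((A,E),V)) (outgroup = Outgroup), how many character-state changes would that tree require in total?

Map each character onto ((L,S),((A,E),V)) (rooted by Outgroup) and count the minimum state changes it requires (Fitch parsimony):
C1: 1; C2: 2; C3: 2; C4: 1; C5: 3.
Total tree length = 9.

9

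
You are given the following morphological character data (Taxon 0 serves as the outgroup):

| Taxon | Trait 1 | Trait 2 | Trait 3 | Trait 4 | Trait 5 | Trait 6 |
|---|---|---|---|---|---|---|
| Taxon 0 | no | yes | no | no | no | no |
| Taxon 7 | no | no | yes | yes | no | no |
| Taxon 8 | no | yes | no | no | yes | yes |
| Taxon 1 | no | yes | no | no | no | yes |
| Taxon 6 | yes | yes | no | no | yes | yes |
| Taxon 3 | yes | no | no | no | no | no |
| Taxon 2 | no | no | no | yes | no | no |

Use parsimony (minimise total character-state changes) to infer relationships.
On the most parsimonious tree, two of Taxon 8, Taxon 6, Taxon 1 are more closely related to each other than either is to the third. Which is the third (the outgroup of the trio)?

Taxon 1

Character polarity is set by the outgroup: the derived state is whichever differs from the outgroup's state, so for Trait 2 the derived state is 'no', and for the remaining characters it is 'yes'.
Trait 1 groups Taxon 3 and Taxon 6, which is incompatible with the clades supported by the remaining characters; treating it as convergent (homoplasy) costs fewer steps than any alternative tree.
Trait 2: derived state 'no' in Taxon 2, Taxon 3, and Taxon 7 only — synapomorphy for {Taxon 2, Taxon 3, Taxon 7}.
Trait 3 (derived state 'yes') is unique to Taxon 7 (autapomorphy; uninformative for grouping).
Trait 4 (derived state 'yes') is shared by Taxon 2 and Taxon 7 — a synapomorphy uniting that clade.
Trait 5: derived state 'yes' in Taxon 6 and Taxon 8 only — synapomorphy for {Taxon 6, Taxon 8}.
Trait 6 (derived state 'yes') is shared by Taxon 1, Taxon 6, and Taxon 8 — a synapomorphy uniting that clade.
Most parsimonious ingroup topology: (((Taxon 7,Taxon 2),Taxon 3),((Taxon 8,Taxon 6),Taxon 1)).
Taxon 6 and Taxon 8 share a more recent common ancestor with each other than either does with Taxon 1, so Taxon 1 is the least closely related of the three.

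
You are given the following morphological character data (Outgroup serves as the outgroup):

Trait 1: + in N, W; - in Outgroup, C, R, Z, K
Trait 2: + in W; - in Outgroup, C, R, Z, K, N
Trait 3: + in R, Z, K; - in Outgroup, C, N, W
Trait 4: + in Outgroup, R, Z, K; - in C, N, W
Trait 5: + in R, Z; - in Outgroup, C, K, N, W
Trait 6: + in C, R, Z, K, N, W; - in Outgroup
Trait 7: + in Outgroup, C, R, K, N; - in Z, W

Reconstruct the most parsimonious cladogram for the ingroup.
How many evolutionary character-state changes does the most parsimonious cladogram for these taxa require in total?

8

Character polarity is set by the outgroup: the derived state is whichever differs from the outgroup's state, so for Trait 4, Trait 7 the derived state is '-', and for the remaining characters it is '+'.
Trait 1: derived state '+' in N and W only — synapomorphy for {N, W}.
Trait 2: derived state '+' in W only — an autapomorphy, so it tells us nothing about relationships among taxa.
Trait 3: derived state '+' in K, R, and Z only — synapomorphy for {K, R, Z}.
Trait 4: derived state '-' in C, N, and W only — synapomorphy for {C, N, W}.
Only R and Z show the derived state '+' for Trait 5, supporting them as a clade.
All ingroup taxa share the derived state '+' for Trait 6; it defines the ingroup but does not resolve relationships within it.
Trait 7 groups W and Z, which is incompatible with the clades supported by the remaining characters; treating it as convergent (homoplasy) costs fewer steps than any alternative tree.
Most parsimonious ingroup topology: ((C,(N,W)),((R,Z),K)).
Changes per character on this tree: Trait 1: 1; Trait 2: 1; Trait 3: 1; Trait 4: 1; Trait 5: 1; Trait 6: 1; Trait 7: 2.
Total = 8.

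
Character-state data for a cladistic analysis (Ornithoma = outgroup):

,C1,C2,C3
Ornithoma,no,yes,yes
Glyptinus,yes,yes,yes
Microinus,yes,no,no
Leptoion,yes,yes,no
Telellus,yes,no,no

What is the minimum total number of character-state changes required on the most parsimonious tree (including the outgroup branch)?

Character polarity is set by the outgroup: the derived state is whichever differs from the outgroup's state, so for C2, C3 the derived state is 'no', and for the remaining characters it is 'yes'.
All ingroup taxa share the derived state 'yes' for C1; it defines the ingroup but does not resolve relationships within it.
C2 (derived state 'no') is shared by Microinus and Telellus — a synapomorphy uniting that clade.
C3 (derived state 'no') is shared by Leptoion, Microinus, and Telellus — a synapomorphy uniting that clade.
Most parsimonious ingroup topology: (Glyptinus,((Microinus,Telellus),Leptoion)).
Changes per character on this tree: C1: 1; C2: 1; C3: 1.
Total = 3.

3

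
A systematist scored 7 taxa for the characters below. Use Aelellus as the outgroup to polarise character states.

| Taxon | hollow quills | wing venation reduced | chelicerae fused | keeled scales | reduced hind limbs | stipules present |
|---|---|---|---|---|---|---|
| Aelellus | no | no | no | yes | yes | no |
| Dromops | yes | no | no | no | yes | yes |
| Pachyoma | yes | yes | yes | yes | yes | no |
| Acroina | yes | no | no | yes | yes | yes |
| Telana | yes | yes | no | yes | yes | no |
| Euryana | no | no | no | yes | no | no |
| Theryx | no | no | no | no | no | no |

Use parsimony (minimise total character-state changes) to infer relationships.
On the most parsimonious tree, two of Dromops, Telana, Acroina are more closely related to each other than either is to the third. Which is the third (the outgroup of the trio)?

Character polarity is set by the outgroup: the derived state is whichever differs from the outgroup's state, so for keeled scales, reduced hind limbs the derived state is 'no', and for the remaining characters it is 'yes'.
hollow quills (derived state 'yes') is shared by Acroina, Dromops, Pachyoma, and Telana — a synapomorphy uniting that clade.
wing venation reduced (derived state 'yes') is shared by Pachyoma and Telana — a synapomorphy uniting that clade.
chelicerae fused: derived state 'yes' in Pachyoma only — an autapomorphy, so it tells us nothing about relationships among taxa.
keeled scales groups Dromops and Theryx, which is incompatible with the clades supported by the remaining characters; treating it as convergent (homoplasy) costs fewer steps than any alternative tree.
reduced hind limbs: derived state 'no' in Euryana and Theryx only — synapomorphy for {Euryana, Theryx}.
stipules present (derived state 'yes') is shared by Acroina and Dromops — a synapomorphy uniting that clade.
Most parsimonious ingroup topology: (((Dromops,Acroina),(Pachyoma,Telana)),(Euryana,Theryx)).
Dromops and Acroina share a more recent common ancestor with each other than either does with Telana, so Telana is the least closely related of the three.

Telana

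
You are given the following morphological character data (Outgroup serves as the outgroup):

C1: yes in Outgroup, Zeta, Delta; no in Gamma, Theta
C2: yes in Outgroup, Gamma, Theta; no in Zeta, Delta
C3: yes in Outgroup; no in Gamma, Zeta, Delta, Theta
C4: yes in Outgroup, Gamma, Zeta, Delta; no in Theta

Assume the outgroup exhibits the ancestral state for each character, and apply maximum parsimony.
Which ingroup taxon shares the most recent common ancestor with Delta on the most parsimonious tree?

Zeta

The outgroup has state 'yes' for every character, so 'no' is the derived state throughout.
C1: derived state 'no' in Gamma and Theta only — synapomorphy for {Gamma, Theta}.
C2 (derived state 'no') is shared by Delta and Zeta — a synapomorphy uniting that clade.
All ingroup taxa share the derived state 'no' for C3; it defines the ingroup but does not resolve relationships within it.
C4 (derived state 'no') is unique to Theta (autapomorphy; uninformative for grouping).
Most parsimonious ingroup topology: ((Gamma,Theta),(Zeta,Delta)).
Delta and Zeta form a cherry on this tree, so they are sister taxa.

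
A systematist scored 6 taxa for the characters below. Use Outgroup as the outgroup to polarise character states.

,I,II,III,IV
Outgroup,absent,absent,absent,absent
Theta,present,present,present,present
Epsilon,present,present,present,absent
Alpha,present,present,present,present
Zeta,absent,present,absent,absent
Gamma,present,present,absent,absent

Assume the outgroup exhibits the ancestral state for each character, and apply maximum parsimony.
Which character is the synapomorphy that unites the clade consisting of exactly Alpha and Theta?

IV

The outgroup has state 'absent' for every character, so 'present' is the derived state throughout.
I: derived state 'present' in Alpha, Epsilon, Gamma, and Theta only — synapomorphy for {Alpha, Epsilon, Gamma, Theta}.
II (derived state 'present') is shared by all ingroup taxa — unites the whole ingroup.
III: derived state 'present' in Alpha, Epsilon, and Theta only — synapomorphy for {Alpha, Epsilon, Theta}.
IV (derived state 'present') is shared by Alpha and Theta — a synapomorphy uniting that clade.
Most parsimonious ingroup topology: ((((Theta,Alpha),Epsilon),Gamma),Zeta).
The clade {Alpha, Theta} is supported by IV: its derived state 'present' occurs in exactly those taxa and in no other taxon (including the outgroup).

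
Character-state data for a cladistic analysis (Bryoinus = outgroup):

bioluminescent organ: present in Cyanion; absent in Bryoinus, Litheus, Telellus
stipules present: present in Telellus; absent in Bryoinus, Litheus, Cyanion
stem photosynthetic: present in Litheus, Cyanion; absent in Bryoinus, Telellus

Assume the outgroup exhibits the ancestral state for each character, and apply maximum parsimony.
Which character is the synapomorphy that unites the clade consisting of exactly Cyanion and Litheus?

stem photosynthetic

The outgroup has state 'absent' for every character, so 'present' is the derived state throughout.
bioluminescent organ: derived state 'present' in Cyanion only — an autapomorphy, so it tells us nothing about relationships among taxa.
stipules present (derived state 'present') is unique to Telellus (autapomorphy; uninformative for grouping).
Only Cyanion and Litheus show the derived state 'present' for stem photosynthetic, supporting them as a clade.
Most parsimonious ingroup topology: ((Litheus,Cyanion),Telellus).
The clade {Cyanion, Litheus} is supported by stem photosynthetic: its derived state 'present' occurs in exactly those taxa and in no other taxon (including the outgroup).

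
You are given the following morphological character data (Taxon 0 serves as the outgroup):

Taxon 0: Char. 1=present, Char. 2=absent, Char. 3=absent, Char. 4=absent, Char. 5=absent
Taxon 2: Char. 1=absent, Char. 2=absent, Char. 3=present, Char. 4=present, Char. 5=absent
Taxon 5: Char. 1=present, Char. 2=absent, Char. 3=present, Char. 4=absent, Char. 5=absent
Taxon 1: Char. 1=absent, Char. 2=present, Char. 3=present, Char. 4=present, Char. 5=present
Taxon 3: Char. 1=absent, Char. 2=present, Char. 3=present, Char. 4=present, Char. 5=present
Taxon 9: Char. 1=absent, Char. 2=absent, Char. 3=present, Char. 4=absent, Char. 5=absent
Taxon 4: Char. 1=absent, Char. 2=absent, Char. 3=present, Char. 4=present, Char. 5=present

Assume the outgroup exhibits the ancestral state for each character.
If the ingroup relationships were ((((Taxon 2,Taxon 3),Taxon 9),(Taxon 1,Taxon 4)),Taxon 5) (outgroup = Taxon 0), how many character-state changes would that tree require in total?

8

Map each character onto ((((Taxon 2,Taxon 3),Taxon 9),(Taxon 1,Taxon 4)),Taxon 5) (rooted by Taxon 0) and count the minimum state changes it requires (Fitch parsimony):
Char. 1: 1; Char. 2: 2; Char. 3: 1; Char. 4: 2; Char. 5: 2.
Total tree length = 8.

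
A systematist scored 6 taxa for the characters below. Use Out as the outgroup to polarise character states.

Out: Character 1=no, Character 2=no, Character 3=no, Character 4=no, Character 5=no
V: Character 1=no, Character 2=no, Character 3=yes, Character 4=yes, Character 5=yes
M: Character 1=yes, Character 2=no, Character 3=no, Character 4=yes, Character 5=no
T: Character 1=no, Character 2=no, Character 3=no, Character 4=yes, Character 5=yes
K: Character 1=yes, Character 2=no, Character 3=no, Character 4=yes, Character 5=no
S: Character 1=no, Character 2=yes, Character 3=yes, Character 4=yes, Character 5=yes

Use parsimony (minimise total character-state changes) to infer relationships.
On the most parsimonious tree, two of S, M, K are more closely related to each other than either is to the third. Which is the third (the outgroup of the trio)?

S

The outgroup has state 'no' for every character, so 'yes' is the derived state throughout.
Only K and M show the derived state 'yes' for Character 1, supporting them as a clade.
Character 2 (derived state 'yes') is unique to S (autapomorphy; uninformative for grouping).
Only S and V show the derived state 'yes' for Character 3, supporting them as a clade.
All ingroup taxa share the derived state 'yes' for Character 4; it defines the ingroup but does not resolve relationships within it.
Character 5: derived state 'yes' in S, T, and V only — synapomorphy for {S, T, V}.
Most parsimonious ingroup topology: (((V,S),T),(M,K)).
K and M share a more recent common ancestor with each other than either does with S, so S is the least closely related of the three.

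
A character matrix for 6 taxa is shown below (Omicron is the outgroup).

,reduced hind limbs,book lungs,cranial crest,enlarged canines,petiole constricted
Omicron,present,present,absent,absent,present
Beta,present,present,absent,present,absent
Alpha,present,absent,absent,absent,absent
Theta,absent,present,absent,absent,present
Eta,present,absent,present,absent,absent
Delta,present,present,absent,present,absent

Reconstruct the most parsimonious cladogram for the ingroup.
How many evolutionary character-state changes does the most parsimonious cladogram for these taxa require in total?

Character polarity is set by the outgroup: the derived state is whichever differs from the outgroup's state, so for reduced hind limbs, book lungs, petiole constricted the derived state is 'absent', and for the remaining characters it is 'present'.
reduced hind limbs: derived state 'absent' in Theta only — an autapomorphy, so it tells us nothing about relationships among taxa.
book lungs: derived state 'absent' in Alpha and Eta only — synapomorphy for {Alpha, Eta}.
cranial crest: derived state 'present' in Eta only — an autapomorphy, so it tells us nothing about relationships among taxa.
enlarged canines (derived state 'present') is shared by Beta and Delta — a synapomorphy uniting that clade.
Only Alpha, Beta, Delta, and Eta show the derived state 'absent' for petiole constricted, supporting them as a clade.
Most parsimonious ingroup topology: (((Beta,Delta),(Alpha,Eta)),Theta).
Changes per character on this tree: reduced hind limbs: 1; book lungs: 1; cranial crest: 1; enlarged canines: 1; petiole constricted: 1.
Total = 5.

5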